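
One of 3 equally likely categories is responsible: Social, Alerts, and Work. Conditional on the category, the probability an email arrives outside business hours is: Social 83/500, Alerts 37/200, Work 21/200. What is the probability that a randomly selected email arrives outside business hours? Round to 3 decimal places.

0.152

With a uniform prior (1/3 each), posterior ∝ likelihood:
  Social: 0.166
  Alerts: 0.185
  Work: 0.105
P(off-hours) = (1/3) × (0.166 + 0.185 + 0.105) = 0.456/3 ≈ 0.152.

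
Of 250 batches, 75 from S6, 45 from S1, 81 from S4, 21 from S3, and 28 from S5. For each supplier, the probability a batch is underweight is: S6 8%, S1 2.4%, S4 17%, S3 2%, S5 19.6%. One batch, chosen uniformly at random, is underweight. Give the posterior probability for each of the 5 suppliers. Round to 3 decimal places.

S6 0.224, S1 0.040, S4 0.515, S3 0.016, S5 0.205

Prior × likelihood for each hypothesis:
  S6: 0.3 × 0.08 = 0.024
  S1: 0.18 × 0.024 = 0.00432
  S4: 0.324 × 0.17 = 0.05508
  S3: 0.084 × 0.02 = 0.00168
  S5: 0.112 × 0.196 = 0.021952
Normalizing constant = 0.107032.
P(S6 | underweight) = 0.024/0.107032 ≈ 0.224
P(S1 | underweight) = 0.00432/0.107032 ≈ 0.040
P(S4 | underweight) = 0.05508/0.107032 ≈ 0.515
P(S3 | underweight) = 0.00168/0.107032 ≈ 0.016
P(S5 | underweight) = 0.021952/0.107032 ≈ 0.205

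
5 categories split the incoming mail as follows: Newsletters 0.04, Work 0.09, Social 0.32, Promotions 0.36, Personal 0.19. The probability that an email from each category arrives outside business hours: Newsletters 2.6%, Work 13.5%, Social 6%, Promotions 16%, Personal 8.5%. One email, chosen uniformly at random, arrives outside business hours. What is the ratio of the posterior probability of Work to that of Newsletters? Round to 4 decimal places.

11.6827

Prior × likelihood for each hypothesis:
  Newsletters: 0.04 × 0.026 = 0.00104
  Work: 0.09 × 0.135 = 0.01215
  Social: 0.32 × 0.06 = 0.0192
  Promotions: 0.36 × 0.16 = 0.0576
  Personal: 0.19 × 0.085 = 0.01615
Normalizing constant = 0.10614.
The ratio is 0.01215 / 0.00104 (the normalizer cancels) = 11.6827.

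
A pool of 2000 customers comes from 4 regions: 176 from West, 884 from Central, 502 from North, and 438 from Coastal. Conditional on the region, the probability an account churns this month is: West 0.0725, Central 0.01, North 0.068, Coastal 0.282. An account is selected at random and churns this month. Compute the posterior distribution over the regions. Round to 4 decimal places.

Prior × likelihood for each hypothesis:
  West: 0.088 × 0.0725 = 0.00638
  Central: 0.442 × 0.01 = 0.00442
  North: 0.251 × 0.068 = 0.017068
  Coastal: 0.219 × 0.282 = 0.061758
Sum = 0.089626.
P(West | churn) = 0.00638/0.089626 ≈ 0.0712
P(Central | churn) = 0.00442/0.089626 ≈ 0.0493
P(North | churn) = 0.017068/0.089626 ≈ 0.1904
P(Coastal | churn) = 0.061758/0.089626 ≈ 0.6891
(Check: 0.0712+0.0493+0.1904+0.6891 = 1.0000.)

West 0.0712, Central 0.0493, North 0.1904, Coastal 0.6891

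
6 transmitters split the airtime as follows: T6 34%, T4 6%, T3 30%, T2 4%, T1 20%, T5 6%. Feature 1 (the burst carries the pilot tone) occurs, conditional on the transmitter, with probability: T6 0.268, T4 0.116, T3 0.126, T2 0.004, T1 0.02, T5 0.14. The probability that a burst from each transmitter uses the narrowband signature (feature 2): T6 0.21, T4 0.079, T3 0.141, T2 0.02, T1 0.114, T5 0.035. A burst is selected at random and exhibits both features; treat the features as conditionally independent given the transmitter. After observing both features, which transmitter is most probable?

T6

Unnormalized posteriors (prior × likelihood):
  T6: 0.34 × 0.268 × 0.21 = 0.0191352
  T4: 0.06 × 0.116 × 0.079 = 0.00054984
  T3: 0.3 × 0.126 × 0.141 = 0.0053298
  T2: 0.04 × 0.004 × 0.02 = 0.0000032
  T1: 0.2 × 0.02 × 0.114 = 0.000456
  T5: 0.06 × 0.14 × 0.035 = 0.000294
Sum = 0.02576804.
Largest term belongs to T6, so T6 is most probable.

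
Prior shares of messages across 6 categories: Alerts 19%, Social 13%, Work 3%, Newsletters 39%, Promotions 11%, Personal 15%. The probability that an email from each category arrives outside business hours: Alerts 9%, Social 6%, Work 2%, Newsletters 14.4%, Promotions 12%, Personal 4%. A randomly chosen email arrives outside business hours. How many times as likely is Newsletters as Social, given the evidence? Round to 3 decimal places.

Compute prior × likelihood for every hypothesis:
  Alerts: 0.19 × 0.09 = 0.0171
  Social: 0.13 × 0.06 = 0.0078
  Work: 0.03 × 0.02 = 0.0006
  Newsletters: 0.39 × 0.144 = 0.05616
  Promotions: 0.11 × 0.12 = 0.0132
  Personal: 0.15 × 0.04 = 0.006
Sum = 0.10086.
The ratio is 0.05616 / 0.0078 (the normalizer cancels) = 7.200.

7.200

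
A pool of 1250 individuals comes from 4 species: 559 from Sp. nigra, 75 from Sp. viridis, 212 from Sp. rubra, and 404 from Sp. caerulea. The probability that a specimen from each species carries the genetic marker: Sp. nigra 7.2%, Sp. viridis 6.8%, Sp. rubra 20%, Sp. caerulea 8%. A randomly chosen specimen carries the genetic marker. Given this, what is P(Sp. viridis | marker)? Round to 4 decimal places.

0.0425

Prior × likelihood for each hypothesis:
  Sp. nigra: 0.4472 × 0.072 = 0.0321984
  Sp. viridis: 0.06 × 0.068 = 0.00408
  Sp. rubra: 0.1696 × 0.2 = 0.03392
  Sp. caerulea: 0.3232 × 0.08 = 0.025856
Normalizing constant = 0.0960544.
P(Sp. viridis | evidence) = 0.00408 / 0.0960544 ≈ 0.0425.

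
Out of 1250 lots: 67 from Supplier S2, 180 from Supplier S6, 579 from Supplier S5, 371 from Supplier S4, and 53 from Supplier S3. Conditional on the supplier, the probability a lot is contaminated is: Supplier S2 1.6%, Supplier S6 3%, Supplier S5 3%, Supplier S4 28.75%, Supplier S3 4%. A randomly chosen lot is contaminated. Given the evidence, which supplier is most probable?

Supplier S4

Prior × likelihood for each hypothesis:
  Supplier S2: 0.0536 × 0.016 = 0.0008576
  Supplier S6: 0.144 × 0.03 = 0.00432
  Supplier S5: 0.4632 × 0.03 = 0.013896
  Supplier S4: 0.2968 × 0.2875 = 0.08533
  Supplier S3: 0.0424 × 0.04 = 0.001696
Normalizing constant = 0.1060996.
Largest term belongs to Supplier S4, so Supplier S4 is most probable.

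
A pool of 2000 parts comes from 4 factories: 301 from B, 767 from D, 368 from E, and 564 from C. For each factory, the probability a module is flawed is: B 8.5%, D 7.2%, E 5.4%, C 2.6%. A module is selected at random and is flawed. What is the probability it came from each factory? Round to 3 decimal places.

Compute prior × likelihood for every hypothesis:
  B: 0.1505 × 0.085 = 0.0127925
  D: 0.3835 × 0.072 = 0.027612
  E: 0.184 × 0.054 = 0.009936
  C: 0.282 × 0.026 = 0.007332
Sum = 0.0576725.
P(B | flawed) = 0.0127925/0.0576725 ≈ 0.222
P(D | flawed) = 0.027612/0.0576725 ≈ 0.479
P(E | flawed) = 0.009936/0.0576725 ≈ 0.172
P(C | flawed) = 0.007332/0.0576725 ≈ 0.127
(Check: 0.222+0.479+0.172+0.127 = 1.000.)

B 0.222, D 0.479, E 0.172, C 0.127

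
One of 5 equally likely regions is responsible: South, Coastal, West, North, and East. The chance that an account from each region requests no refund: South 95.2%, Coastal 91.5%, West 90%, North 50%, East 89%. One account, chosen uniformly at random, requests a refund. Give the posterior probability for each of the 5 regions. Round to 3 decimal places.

South 0.057, Coastal 0.101, West 0.119, North 0.593, East 0.130

Taking complements, P(refund | each) = South 0.048, Coastal 0.085, West 0.1, North 0.5, East 0.11.
Since the prior is uniform, the posterior is proportional to the likelihood:
  South: 0.048
  Coastal: 0.085
  West: 0.1
  North: 0.5
  East: 0.11
Total = 0.843.
P(South | refund) = 0.048/0.843 ≈ 0.057
P(Coastal | refund) = 0.085/0.843 ≈ 0.101
P(West | refund) = 0.1/0.843 ≈ 0.119
P(North | refund) = 0.5/0.843 ≈ 0.593
P(East | refund) = 0.11/0.843 ≈ 0.130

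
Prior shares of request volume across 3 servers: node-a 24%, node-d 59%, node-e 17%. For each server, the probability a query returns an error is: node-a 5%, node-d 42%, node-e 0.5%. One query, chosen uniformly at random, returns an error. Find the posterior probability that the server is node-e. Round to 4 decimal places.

0.0033

Unnormalized posteriors (prior × likelihood):
  node-a: 0.24 × 0.05 = 0.012
  node-d: 0.59 × 0.42 = 0.2478
  node-e: 0.17 × 0.005 = 0.00085
Total = 0.26065.
P(node-e | evidence) = 0.00085 / 0.26065 ≈ 0.0033.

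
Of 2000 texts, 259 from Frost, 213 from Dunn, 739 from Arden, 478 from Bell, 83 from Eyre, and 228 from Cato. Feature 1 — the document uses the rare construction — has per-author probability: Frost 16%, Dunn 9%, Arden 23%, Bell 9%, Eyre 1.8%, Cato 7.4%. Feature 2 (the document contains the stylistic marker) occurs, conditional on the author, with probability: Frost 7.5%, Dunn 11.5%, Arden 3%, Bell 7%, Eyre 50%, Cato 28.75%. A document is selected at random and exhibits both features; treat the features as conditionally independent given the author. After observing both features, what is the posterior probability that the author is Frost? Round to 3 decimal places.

0.163

Unnormalized posteriors (prior × likelihood):
  Frost: 0.1295 × 0.16 × 0.075 = 0.001554
  Dunn: 0.1065 × 0.09 × 0.115 = 0.001102275
  Arden: 0.3695 × 0.23 × 0.03 = 0.00254955
  Bell: 0.239 × 0.09 × 0.07 = 0.0015057
  Eyre: 0.0415 × 0.018 × 0.5 = 0.0003735
  Cato: 0.114 × 0.074 × 0.2875 = 0.00242535
Total = 0.009510375.
P(Frost | evidence) = 0.001554 / 0.009510375 ≈ 0.163.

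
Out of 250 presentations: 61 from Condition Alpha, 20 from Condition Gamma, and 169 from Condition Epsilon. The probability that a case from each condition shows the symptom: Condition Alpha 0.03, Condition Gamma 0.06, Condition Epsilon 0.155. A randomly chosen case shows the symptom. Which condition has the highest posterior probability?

Condition Epsilon

Compute prior × likelihood for every hypothesis:
  Condition Alpha: 0.244 × 0.03 = 0.00732
  Condition Gamma: 0.08 × 0.06 = 0.0048
  Condition Epsilon: 0.676 × 0.155 = 0.10478
Normalizing constant = 0.1169.
Largest term belongs to Condition Epsilon, so Condition Epsilon is most probable.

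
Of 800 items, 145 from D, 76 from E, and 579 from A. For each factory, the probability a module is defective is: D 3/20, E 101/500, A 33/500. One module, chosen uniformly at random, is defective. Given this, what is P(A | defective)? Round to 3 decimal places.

By Bayes' rule, posterior ∝ prior × likelihood:
  D: 0.18125 × 0.15 = 0.0271875
  E: 0.095 × 0.202 = 0.01919
  A: 0.72375 × 0.066 = 0.0477675
Sum = 0.094145.
P(A | evidence) = 0.0477675 / 0.094145 ≈ 0.507.

0.507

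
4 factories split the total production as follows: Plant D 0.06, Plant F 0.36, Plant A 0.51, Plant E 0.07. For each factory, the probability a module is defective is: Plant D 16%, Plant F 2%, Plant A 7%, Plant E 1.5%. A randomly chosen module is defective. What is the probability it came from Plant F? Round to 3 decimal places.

Compute prior × likelihood for every hypothesis:
  Plant D: 0.06 × 0.16 = 0.0096
  Plant F: 0.36 × 0.02 = 0.0072
  Plant A: 0.51 × 0.07 = 0.0357
  Plant E: 0.07 × 0.015 = 0.00105
Sum = 0.05355.
P(Plant F | evidence) = 0.0072 / 0.05355 ≈ 0.134.

0.134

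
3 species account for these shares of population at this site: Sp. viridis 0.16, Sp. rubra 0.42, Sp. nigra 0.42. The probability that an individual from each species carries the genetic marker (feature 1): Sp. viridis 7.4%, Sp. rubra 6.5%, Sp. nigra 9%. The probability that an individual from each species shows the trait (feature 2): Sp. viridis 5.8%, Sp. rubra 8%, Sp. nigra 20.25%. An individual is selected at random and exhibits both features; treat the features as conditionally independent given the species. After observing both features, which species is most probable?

Sp. nigra

By Bayes' rule, posterior ∝ prior × likelihood:
  Sp. viridis: 0.16 × 0.074 × 0.058 = 0.00068672
  Sp. rubra: 0.42 × 0.065 × 0.08 = 0.002184
  Sp. nigra: 0.42 × 0.09 × 0.2025 = 0.0076545
Normalizing constant = 0.01052522.
Largest term belongs to Sp. nigra, so Sp. nigra is most probable.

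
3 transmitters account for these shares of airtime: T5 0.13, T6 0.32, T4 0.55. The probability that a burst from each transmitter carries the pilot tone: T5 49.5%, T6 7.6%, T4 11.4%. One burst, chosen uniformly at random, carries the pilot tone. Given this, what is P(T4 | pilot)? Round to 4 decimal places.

Compute prior × likelihood for every hypothesis:
  T5: 0.13 × 0.495 = 0.06435
  T6: 0.32 × 0.076 = 0.02432
  T4: 0.55 × 0.114 = 0.0627
Normalizing constant = 0.15137.
P(T4 | evidence) = 0.0627 / 0.15137 ≈ 0.4142.

0.4142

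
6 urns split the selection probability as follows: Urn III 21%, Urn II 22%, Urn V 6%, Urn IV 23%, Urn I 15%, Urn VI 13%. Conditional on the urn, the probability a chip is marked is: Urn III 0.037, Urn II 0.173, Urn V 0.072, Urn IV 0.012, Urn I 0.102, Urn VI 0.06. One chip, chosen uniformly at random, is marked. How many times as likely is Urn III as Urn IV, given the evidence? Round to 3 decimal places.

2.815

Unnormalized posteriors (prior × likelihood):
  Urn III: 0.21 × 0.037 = 0.00777
  Urn II: 0.22 × 0.173 = 0.03806
  Urn V: 0.06 × 0.072 = 0.00432
  Urn IV: 0.23 × 0.012 = 0.00276
  Urn I: 0.15 × 0.102 = 0.0153
  Urn VI: 0.13 × 0.06 = 0.0078
Sum = 0.07601.
The ratio is 0.00777 / 0.00276 (the normalizer cancels) = 2.815.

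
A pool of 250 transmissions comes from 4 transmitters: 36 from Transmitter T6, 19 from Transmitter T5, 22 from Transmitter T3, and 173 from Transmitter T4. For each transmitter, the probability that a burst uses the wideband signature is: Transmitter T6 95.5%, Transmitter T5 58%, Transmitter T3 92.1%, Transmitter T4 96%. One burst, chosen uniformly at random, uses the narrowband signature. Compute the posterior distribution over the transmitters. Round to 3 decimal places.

Taking complements, P(narrowband | each) = Transmitter T6 0.045, Transmitter T5 0.42, Transmitter T3 0.079, Transmitter T4 0.04.
Unnormalized posteriors (prior × likelihood):
  Transmitter T6: 0.144 × 0.045 = 0.00648
  Transmitter T5: 0.076 × 0.42 = 0.03192
  Transmitter T3: 0.088 × 0.079 = 0.006952
  Transmitter T4: 0.692 × 0.04 = 0.02768
Total = 0.073032.
P(Transmitter T6 | narrowband) = 0.00648/0.073032 ≈ 0.089
P(Transmitter T5 | narrowband) = 0.03192/0.073032 ≈ 0.437
P(Transmitter T3 | narrowband) = 0.006952/0.073032 ≈ 0.095
P(Transmitter T4 | narrowband) = 0.02768/0.073032 ≈ 0.379
(Check: 0.089+0.437+0.095+0.379 = 1.000.)

Transmitter T6 0.089, Transmitter T5 0.437, Transmitter T3 0.095, Transmitter T4 0.379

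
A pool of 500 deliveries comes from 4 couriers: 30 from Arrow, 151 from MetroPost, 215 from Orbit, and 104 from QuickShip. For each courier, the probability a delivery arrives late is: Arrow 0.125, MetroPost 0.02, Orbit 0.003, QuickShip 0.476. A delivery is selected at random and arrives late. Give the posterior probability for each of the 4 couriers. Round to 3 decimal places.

Arrow 0.066, MetroPost 0.053, Orbit 0.011, QuickShip 0.870

Prior × likelihood for each hypothesis:
  Arrow: 0.06 × 0.125 = 0.0075
  MetroPost: 0.302 × 0.02 = 0.00604
  Orbit: 0.43 × 0.003 = 0.00129
  QuickShip: 0.208 × 0.476 = 0.099008
Total = 0.113838.
P(Arrow | late) = 0.0075/0.113838 ≈ 0.066
P(MetroPost | late) = 0.00604/0.113838 ≈ 0.053
P(Orbit | late) = 0.00129/0.113838 ≈ 0.011
P(QuickShip | late) = 0.099008/0.113838 ≈ 0.870
(Check: 0.066+0.053+0.011+0.870 = 1.000.)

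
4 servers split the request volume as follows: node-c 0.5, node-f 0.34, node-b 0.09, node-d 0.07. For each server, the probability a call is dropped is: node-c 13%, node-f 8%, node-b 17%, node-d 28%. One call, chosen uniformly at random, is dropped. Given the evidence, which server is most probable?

node-c

By Bayes' rule, posterior ∝ prior × likelihood:
  node-c: 0.5 × 0.13 = 0.065
  node-f: 0.34 × 0.08 = 0.0272
  node-b: 0.09 × 0.17 = 0.0153
  node-d: 0.07 × 0.28 = 0.0196
Sum = 0.1271.
Largest term belongs to node-c, so node-c is most probable.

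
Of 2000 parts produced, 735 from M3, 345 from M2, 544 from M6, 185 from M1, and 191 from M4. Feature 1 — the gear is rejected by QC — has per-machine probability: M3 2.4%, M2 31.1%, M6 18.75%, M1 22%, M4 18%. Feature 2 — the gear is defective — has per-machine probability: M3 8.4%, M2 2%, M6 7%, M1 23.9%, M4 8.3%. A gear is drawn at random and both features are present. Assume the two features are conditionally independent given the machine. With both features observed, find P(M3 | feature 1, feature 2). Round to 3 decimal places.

By Bayes' rule, posterior ∝ prior × likelihood:
  M3: 0.3675 × 0.024 × 0.084 = 0.00074088
  M2: 0.1725 × 0.311 × 0.02 = 0.00107295
  M6: 0.272 × 0.1875 × 0.07 = 0.00357
  M1: 0.0925 × 0.22 × 0.239 = 0.00486365
  M4: 0.0955 × 0.18 × 0.083 = 0.00142677
Normalizing constant = 0.01167425.
P(M3 | evidence) = 0.00074088 / 0.01167425 ≈ 0.063.

0.063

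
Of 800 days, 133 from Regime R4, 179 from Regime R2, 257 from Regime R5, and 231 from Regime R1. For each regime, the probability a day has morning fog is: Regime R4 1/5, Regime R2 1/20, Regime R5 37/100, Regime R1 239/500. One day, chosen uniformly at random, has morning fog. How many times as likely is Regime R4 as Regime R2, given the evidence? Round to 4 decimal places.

Compute prior × likelihood for every hypothesis:
  Regime R4: 0.16625 × 0.2 = 0.03325
  Regime R2: 0.22375 × 0.05 = 0.0111875
  Regime R5: 0.32125 × 0.37 = 0.1188625
  Regime R1: 0.28875 × 0.478 = 0.1380225
Total = 0.3013225.
The ratio is 0.03325 / 0.0111875 (the normalizer cancels) = 2.9721.

2.9721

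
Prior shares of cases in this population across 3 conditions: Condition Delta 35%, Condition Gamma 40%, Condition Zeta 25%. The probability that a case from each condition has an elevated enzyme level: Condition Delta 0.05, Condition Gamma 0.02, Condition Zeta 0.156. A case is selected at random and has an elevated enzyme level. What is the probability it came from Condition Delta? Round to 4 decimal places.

0.2713

By Bayes' rule, posterior ∝ prior × likelihood:
  Condition Delta: 0.35 × 0.05 = 0.0175
  Condition Gamma: 0.4 × 0.02 = 0.008
  Condition Zeta: 0.25 × 0.156 = 0.039
Total = 0.0645.
P(Condition Delta | evidence) = 0.0175 / 0.0645 ≈ 0.2713.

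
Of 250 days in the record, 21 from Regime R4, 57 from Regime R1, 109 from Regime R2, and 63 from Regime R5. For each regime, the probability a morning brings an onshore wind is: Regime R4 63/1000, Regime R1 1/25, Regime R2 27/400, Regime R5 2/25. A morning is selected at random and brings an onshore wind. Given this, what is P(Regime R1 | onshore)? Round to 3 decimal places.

0.142

By Bayes' rule, posterior ∝ prior × likelihood:
  Regime R4: 0.084 × 0.063 = 0.005292
  Regime R1: 0.228 × 0.04 = 0.00912
  Regime R2: 0.436 × 0.0675 = 0.02943
  Regime R5: 0.252 × 0.08 = 0.02016
Total = 0.064002.
P(Regime R1 | evidence) = 0.00912 / 0.064002 ≈ 0.142.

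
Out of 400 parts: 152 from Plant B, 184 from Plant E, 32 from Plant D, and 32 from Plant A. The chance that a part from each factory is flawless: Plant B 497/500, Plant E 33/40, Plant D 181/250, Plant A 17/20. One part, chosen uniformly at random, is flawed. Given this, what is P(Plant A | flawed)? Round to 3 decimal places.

0.103

Taking complements, P(flawed | each) = Plant B 0.006, Plant E 0.175, Plant D 0.276, Plant A 0.15.
By Bayes' rule, posterior ∝ prior × likelihood:
  Plant B: 0.38 × 0.006 = 0.00228
  Plant E: 0.46 × 0.175 = 0.0805
  Plant D: 0.08 × 0.276 = 0.02208
  Plant A: 0.08 × 0.15 = 0.012
Sum = 0.11686.
P(Plant A | evidence) = 0.012 / 0.11686 ≈ 0.103.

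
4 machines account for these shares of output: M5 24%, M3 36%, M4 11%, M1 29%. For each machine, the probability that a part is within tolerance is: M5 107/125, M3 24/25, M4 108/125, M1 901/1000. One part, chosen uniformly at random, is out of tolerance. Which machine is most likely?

Taking complements, P(oversize | each) = M5 0.144, M3 0.04, M4 0.136, M1 0.099.
Compute prior × likelihood for every hypothesis:
  M5: 0.24 × 0.144 = 0.03456
  M3: 0.36 × 0.04 = 0.0144
  M4: 0.11 × 0.136 = 0.01496
  M1: 0.29 × 0.099 = 0.02871
Sum = 0.09263.
Largest term belongs to M5, so M5 is most probable.

M5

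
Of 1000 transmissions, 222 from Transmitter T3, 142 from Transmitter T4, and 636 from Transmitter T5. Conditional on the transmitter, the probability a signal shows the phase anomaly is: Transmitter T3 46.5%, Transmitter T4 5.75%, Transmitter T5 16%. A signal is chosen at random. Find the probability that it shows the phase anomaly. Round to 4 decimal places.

0.2132

Prior × likelihood for each hypothesis:
  Transmitter T3: 0.222 × 0.465 = 0.10323
  Transmitter T4: 0.142 × 0.0575 = 0.008165
  Transmitter T5: 0.636 × 0.16 = 0.10176
P(anomaly) = 0.10323 + 0.008165 + 0.10176 = 0.213155 → 0.2132.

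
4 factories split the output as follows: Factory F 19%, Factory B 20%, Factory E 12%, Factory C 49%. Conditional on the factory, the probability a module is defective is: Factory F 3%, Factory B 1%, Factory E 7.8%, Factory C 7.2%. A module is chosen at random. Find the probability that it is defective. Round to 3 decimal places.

By Bayes' rule, posterior ∝ prior × likelihood:
  Factory F: 0.19 × 0.03 = 0.0057
  Factory B: 0.2 × 0.01 = 0.002
  Factory E: 0.12 × 0.078 = 0.00936
  Factory C: 0.49 × 0.072 = 0.03528
P(defective) = 0.0057 + 0.002 + 0.00936 + 0.03528 = 0.05234 → 0.052.

0.052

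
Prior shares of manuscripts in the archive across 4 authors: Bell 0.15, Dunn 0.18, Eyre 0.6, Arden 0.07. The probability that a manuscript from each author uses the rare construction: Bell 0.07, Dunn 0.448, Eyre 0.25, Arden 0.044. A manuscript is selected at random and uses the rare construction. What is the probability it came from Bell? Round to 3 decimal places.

Prior × likelihood for each hypothesis:
  Bell: 0.15 × 0.07 = 0.0105
  Dunn: 0.18 × 0.448 = 0.08064
  Eyre: 0.6 × 0.25 = 0.15
  Arden: 0.07 × 0.044 = 0.00308
Total = 0.24422.
P(Bell | evidence) = 0.0105 / 0.24422 ≈ 0.043.

0.043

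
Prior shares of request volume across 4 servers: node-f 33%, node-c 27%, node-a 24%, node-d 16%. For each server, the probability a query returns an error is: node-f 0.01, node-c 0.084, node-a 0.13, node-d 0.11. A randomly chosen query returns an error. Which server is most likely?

node-a

Prior × likelihood for each hypothesis:
  node-f: 0.33 × 0.01 = 0.0033
  node-c: 0.27 × 0.084 = 0.02268
  node-a: 0.24 × 0.13 = 0.0312
  node-d: 0.16 × 0.11 = 0.0176
Sum = 0.07478.
Largest term belongs to node-a, so node-a is most probable.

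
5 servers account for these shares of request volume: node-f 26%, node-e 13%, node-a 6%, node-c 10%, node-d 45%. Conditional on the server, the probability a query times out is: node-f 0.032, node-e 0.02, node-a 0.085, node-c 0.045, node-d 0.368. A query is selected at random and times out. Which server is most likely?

Prior × likelihood for each hypothesis:
  node-f: 0.26 × 0.032 = 0.00832
  node-e: 0.13 × 0.02 = 0.0026
  node-a: 0.06 × 0.085 = 0.0051
  node-c: 0.1 × 0.045 = 0.0045
  node-d: 0.45 × 0.368 = 0.1656
Normalizing constant = 0.18612.
Largest term belongs to node-d, so node-d is most probable.

node-d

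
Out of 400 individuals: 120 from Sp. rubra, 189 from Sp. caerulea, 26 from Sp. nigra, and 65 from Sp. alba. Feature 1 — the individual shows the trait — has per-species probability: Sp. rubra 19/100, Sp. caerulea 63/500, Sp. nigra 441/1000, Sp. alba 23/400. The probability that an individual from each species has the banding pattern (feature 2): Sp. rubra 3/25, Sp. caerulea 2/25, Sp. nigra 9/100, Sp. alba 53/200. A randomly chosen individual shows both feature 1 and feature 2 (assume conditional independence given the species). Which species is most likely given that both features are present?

By Bayes' rule, posterior ∝ prior × likelihood:
  Sp. rubra: 0.3 × 0.19 × 0.12 = 0.00684
  Sp. caerulea: 0.4725 × 0.126 × 0.08 = 0.0047628
  Sp. nigra: 0.065 × 0.441 × 0.09 = 0.00257985
  Sp. alba: 0.1625 × 0.0575 × 0.265 = 0.00247609375
Normalizing constant = 0.01665874375.
Largest term belongs to Sp. rubra, so Sp. rubra is most probable.

Sp. rubra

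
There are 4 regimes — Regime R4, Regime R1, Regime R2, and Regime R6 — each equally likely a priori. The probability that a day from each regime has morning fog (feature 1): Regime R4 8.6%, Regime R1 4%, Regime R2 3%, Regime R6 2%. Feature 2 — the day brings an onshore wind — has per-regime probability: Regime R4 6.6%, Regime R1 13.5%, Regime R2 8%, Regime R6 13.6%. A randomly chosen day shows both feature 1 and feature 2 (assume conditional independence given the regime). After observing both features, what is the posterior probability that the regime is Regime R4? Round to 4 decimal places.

0.3505

Since the prior is uniform, the posterior is proportional to the likelihood:
  Regime R4: 0.086 × 0.066 = 0.005676
  Regime R1: 0.04 × 0.135 = 0.0054
  Regime R2: 0.03 × 0.08 = 0.0024
  Regime R6: 0.02 × 0.136 = 0.00272
Sum = 0.016196.
P(Regime R4 | evidence) = 0.005676 / 0.016196 ≈ 0.3505.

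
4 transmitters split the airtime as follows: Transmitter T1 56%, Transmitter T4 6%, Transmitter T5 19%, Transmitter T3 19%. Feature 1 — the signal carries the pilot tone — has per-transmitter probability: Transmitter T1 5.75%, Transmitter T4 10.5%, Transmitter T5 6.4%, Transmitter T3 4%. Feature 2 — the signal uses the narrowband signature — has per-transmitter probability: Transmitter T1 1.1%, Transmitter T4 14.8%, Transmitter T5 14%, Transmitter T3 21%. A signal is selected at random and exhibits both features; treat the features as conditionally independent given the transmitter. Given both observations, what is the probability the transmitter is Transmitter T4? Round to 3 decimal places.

0.203

Unnormalized posteriors (prior × likelihood):
  Transmitter T1: 0.56 × 0.0575 × 0.011 = 0.0003542
  Transmitter T4: 0.06 × 0.105 × 0.148 = 0.0009324
  Transmitter T5: 0.19 × 0.064 × 0.14 = 0.0017024
  Transmitter T3: 0.19 × 0.04 × 0.21 = 0.001596
Normalizing constant = 0.004585.
P(Transmitter T4 | evidence) = 0.0009324 / 0.004585 ≈ 0.203.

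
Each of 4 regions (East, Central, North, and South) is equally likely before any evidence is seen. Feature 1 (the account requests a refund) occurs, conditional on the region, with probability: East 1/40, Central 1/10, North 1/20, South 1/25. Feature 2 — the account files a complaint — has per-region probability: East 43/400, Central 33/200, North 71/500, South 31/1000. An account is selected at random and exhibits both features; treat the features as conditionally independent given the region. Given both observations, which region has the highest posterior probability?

Since the prior is uniform, the posterior is proportional to the likelihood:
  East: 0.025 × 0.1075 = 0.0026875
  Central: 0.1 × 0.165 = 0.0165
  North: 0.05 × 0.142 = 0.0071
  South: 0.04 × 0.031 = 0.00124
Total = 0.0275275.
Largest term belongs to Central, so Central is most probable.

Central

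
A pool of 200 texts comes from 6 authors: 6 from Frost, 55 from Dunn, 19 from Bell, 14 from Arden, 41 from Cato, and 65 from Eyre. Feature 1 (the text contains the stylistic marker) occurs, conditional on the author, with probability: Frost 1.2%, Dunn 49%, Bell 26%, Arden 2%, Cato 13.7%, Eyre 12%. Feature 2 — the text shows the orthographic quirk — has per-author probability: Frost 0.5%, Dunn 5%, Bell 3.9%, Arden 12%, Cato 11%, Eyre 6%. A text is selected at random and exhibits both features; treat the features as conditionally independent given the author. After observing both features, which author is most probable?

By Bayes' rule, posterior ∝ prior × likelihood:
  Frost: 0.03 × 0.012 × 0.005 = 0.0000018
  Dunn: 0.275 × 0.49 × 0.05 = 0.0067375
  Bell: 0.095 × 0.26 × 0.039 = 0.0009633
  Arden: 0.07 × 0.02 × 0.12 = 0.000168
  Cato: 0.205 × 0.137 × 0.11 = 0.00308935
  Eyre: 0.325 × 0.12 × 0.06 = 0.00234
Normalizing constant = 0.01329995.
Largest term belongs to Dunn, so Dunn is most probable.

Dunn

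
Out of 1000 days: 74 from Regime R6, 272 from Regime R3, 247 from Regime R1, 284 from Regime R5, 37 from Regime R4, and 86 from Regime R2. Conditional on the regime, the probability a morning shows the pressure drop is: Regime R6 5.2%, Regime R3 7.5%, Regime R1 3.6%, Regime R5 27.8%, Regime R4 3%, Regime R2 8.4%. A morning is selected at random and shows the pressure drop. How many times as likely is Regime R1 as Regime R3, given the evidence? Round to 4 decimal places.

Compute prior × likelihood for every hypothesis:
  Regime R6: 0.074 × 0.052 = 0.003848
  Regime R3: 0.272 × 0.075 = 0.0204
  Regime R1: 0.247 × 0.036 = 0.008892
  Regime R5: 0.284 × 0.278 = 0.078952
  Regime R4: 0.037 × 0.03 = 0.00111
  Regime R2: 0.086 × 0.084 = 0.007224
Normalizing constant = 0.120426.
The ratio is 0.008892 / 0.0204 (the normalizer cancels) = 0.4359.

0.4359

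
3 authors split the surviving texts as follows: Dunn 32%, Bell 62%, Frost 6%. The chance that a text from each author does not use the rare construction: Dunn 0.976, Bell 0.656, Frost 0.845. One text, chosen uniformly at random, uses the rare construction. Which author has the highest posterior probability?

Taking complements, P(rare-form | each) = Dunn 0.024, Bell 0.344, Frost 0.155.
Prior × likelihood for each hypothesis:
  Dunn: 0.32 × 0.024 = 0.00768
  Bell: 0.62 × 0.344 = 0.21328
  Frost: 0.06 × 0.155 = 0.0093
Normalizing constant = 0.23026.
Largest term belongs to Bell, so Bell is most probable.

Bell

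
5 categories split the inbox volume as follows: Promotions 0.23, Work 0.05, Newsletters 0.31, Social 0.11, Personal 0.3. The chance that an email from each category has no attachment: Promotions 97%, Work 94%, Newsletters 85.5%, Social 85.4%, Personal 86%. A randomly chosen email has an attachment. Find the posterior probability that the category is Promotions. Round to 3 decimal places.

0.061

Taking complements, P(attachment | each) = Promotions 0.03, Work 0.06, Newsletters 0.145, Social 0.146, Personal 0.14.
By Bayes' rule, posterior ∝ prior × likelihood:
  Promotions: 0.23 × 0.03 = 0.0069
  Work: 0.05 × 0.06 = 0.003
  Newsletters: 0.31 × 0.145 = 0.04495
  Social: 0.11 × 0.146 = 0.01606
  Personal: 0.3 × 0.14 = 0.042
Sum = 0.11291.
P(Promotions | evidence) = 0.0069 / 0.11291 ≈ 0.061.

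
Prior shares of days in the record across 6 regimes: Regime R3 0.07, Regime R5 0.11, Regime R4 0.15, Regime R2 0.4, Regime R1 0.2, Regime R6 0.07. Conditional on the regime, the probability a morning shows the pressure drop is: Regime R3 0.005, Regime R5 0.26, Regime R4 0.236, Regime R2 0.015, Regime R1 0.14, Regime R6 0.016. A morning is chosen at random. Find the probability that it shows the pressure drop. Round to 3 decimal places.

0.099

Unnormalized posteriors (prior × likelihood):
  Regime R3: 0.07 × 0.005 = 0.00035
  Regime R5: 0.11 × 0.26 = 0.0286
  Regime R4: 0.15 × 0.236 = 0.0354
  Regime R2: 0.4 × 0.015 = 0.006
  Regime R1: 0.2 × 0.14 = 0.028
  Regime R6: 0.07 × 0.016 = 0.00112
P(drop) = 0.00035 + 0.0286 + 0.0354 + 0.006 + 0.028 + 0.00112 = 0.09947 → 0.099.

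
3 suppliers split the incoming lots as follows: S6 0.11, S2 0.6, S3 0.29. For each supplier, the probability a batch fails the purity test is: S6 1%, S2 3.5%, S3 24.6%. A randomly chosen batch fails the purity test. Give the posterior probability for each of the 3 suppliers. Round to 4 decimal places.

Unnormalized posteriors (prior × likelihood):
  S6: 0.11 × 0.01 = 0.0011
  S2: 0.6 × 0.035 = 0.021
  S3: 0.29 × 0.246 = 0.07134
Normalizing constant = 0.09344.
P(S6 | off-spec) = 0.0011/0.09344 ≈ 0.0118
P(S2 | off-spec) = 0.021/0.09344 ≈ 0.2247
P(S3 | off-spec) = 0.07134/0.09344 ≈ 0.7635

S6 0.0118, S2 0.2247, S3 0.7635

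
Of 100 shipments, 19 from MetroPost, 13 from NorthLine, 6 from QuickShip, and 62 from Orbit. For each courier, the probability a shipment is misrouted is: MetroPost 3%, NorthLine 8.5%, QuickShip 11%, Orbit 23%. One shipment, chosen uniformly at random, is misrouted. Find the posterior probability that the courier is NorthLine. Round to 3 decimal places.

0.067

By Bayes' rule, posterior ∝ prior × likelihood:
  MetroPost: 0.19 × 0.03 = 0.0057
  NorthLine: 0.13 × 0.085 = 0.01105
  QuickShip: 0.06 × 0.11 = 0.0066
  Orbit: 0.62 × 0.23 = 0.1426
Total = 0.16595.
P(NorthLine | evidence) = 0.01105 / 0.16595 ≈ 0.067.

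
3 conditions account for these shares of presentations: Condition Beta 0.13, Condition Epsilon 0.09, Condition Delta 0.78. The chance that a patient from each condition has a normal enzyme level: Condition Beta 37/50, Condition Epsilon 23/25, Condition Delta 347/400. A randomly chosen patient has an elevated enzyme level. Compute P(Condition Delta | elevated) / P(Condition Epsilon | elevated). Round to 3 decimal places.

Taking complements, P(elevated | each) = Condition Beta 0.26, Condition Epsilon 0.08, Condition Delta 0.1325.
By Bayes' rule, posterior ∝ prior × likelihood:
  Condition Beta: 0.13 × 0.26 = 0.0338
  Condition Epsilon: 0.09 × 0.08 = 0.0072
  Condition Delta: 0.78 × 0.1325 = 0.10335
Normalizing constant = 0.14435.
The ratio is 0.10335 / 0.0072 (the normalizer cancels) = 14.354.

14.354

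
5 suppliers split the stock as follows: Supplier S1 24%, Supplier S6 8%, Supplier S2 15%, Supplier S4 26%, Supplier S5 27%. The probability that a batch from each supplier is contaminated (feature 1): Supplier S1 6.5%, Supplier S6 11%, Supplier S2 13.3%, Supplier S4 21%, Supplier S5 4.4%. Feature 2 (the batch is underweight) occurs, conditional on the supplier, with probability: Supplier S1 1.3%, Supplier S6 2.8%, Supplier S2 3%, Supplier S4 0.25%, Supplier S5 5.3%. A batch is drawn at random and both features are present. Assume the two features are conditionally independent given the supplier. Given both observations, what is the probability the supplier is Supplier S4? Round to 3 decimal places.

Prior × likelihood for each hypothesis:
  Supplier S1: 0.24 × 0.065 × 0.013 = 0.0002028
  Supplier S6: 0.08 × 0.11 × 0.028 = 0.0002464
  Supplier S2: 0.15 × 0.133 × 0.03 = 0.0005985
  Supplier S4: 0.26 × 0.21 × 0.0025 = 0.0001365
  Supplier S5: 0.27 × 0.044 × 0.053 = 0.00062964
Normalizing constant = 0.00181384.
P(Supplier S4 | evidence) = 0.0001365 / 0.00181384 ≈ 0.075.

0.075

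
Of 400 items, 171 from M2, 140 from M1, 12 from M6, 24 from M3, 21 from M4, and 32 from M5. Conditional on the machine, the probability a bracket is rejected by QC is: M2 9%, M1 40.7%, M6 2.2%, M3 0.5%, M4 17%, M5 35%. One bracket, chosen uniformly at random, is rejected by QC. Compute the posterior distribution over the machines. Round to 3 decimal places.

M2 0.176, M1 0.651, M6 0.003, M3 0.001, M4 0.041, M5 0.128

By Bayes' rule, posterior ∝ prior × likelihood:
  M2: 0.4275 × 0.09 = 0.038475
  M1: 0.35 × 0.407 = 0.14245
  M6: 0.03 × 0.022 = 0.00066
  M3: 0.06 × 0.005 = 0.0003
  M4: 0.0525 × 0.17 = 0.008925
  M5: 0.08 × 0.35 = 0.028
Total = 0.21881.
P(M2 | rejected) = 0.038475/0.21881 ≈ 0.176
P(M1 | rejected) = 0.14245/0.21881 ≈ 0.651
P(M6 | rejected) = 0.00066/0.21881 ≈ 0.003
P(M3 | rejected) = 0.0003/0.21881 ≈ 0.001
P(M4 | rejected) = 0.008925/0.21881 ≈ 0.041
P(M5 | rejected) = 0.028/0.21881 ≈ 0.128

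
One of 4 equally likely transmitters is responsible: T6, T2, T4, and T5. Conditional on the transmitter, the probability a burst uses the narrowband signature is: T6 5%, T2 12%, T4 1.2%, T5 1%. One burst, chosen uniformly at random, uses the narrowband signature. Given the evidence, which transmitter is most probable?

With a uniform prior (1/4 each), posterior ∝ likelihood:
  T6: 0.05
  T2: 0.12
  T4: 0.012
  T5: 0.01
Normalizing constant = 0.192.
Largest term belongs to T2, so T2 is most probable.

T2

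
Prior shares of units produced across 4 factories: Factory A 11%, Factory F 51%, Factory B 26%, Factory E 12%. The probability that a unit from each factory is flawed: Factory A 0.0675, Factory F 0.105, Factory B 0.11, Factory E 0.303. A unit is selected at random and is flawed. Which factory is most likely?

Factory F

Unnormalized posteriors (prior × likelihood):
  Factory A: 0.11 × 0.0675 = 0.007425
  Factory F: 0.51 × 0.105 = 0.05355
  Factory B: 0.26 × 0.11 = 0.0286
  Factory E: 0.12 × 0.303 = 0.03636
Sum = 0.125935.
Largest term belongs to Factory F, so Factory F is most probable.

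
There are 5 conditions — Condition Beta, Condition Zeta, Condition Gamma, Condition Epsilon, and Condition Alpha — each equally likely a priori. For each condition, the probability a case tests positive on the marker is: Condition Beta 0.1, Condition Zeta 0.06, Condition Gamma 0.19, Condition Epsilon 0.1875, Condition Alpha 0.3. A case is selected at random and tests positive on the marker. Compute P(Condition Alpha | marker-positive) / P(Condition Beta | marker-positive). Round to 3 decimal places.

With a uniform prior (1/5 each), posterior ∝ likelihood:
  Condition Beta: 0.1
  Condition Zeta: 0.06
  Condition Gamma: 0.19
  Condition Epsilon: 0.1875
  Condition Alpha: 0.3
Total = 0.8375.
The ratio is 0.3 / 0.1 (the normalizer cancels) = 3.000.

3.000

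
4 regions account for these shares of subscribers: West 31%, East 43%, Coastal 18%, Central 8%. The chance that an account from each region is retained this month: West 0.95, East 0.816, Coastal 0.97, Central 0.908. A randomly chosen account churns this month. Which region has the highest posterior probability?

Taking complements, P(churn | each) = West 0.05, East 0.184, Coastal 0.03, Central 0.092.
Unnormalized posteriors (prior × likelihood):
  West: 0.31 × 0.05 = 0.0155
  East: 0.43 × 0.184 = 0.07912
  Coastal: 0.18 × 0.03 = 0.0054
  Central: 0.08 × 0.092 = 0.00736
Total = 0.10738.
Largest term belongs to East, so East is most probable.

East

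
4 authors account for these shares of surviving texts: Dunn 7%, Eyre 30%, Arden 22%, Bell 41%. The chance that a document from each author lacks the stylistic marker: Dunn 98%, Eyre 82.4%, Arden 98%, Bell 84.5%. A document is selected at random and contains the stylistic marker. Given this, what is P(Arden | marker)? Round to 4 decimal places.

0.0360

Taking complements, P(marker | each) = Dunn 0.02, Eyre 0.176, Arden 0.02, Bell 0.155.
By Bayes' rule, posterior ∝ prior × likelihood:
  Dunn: 0.07 × 0.02 = 0.0014
  Eyre: 0.3 × 0.176 = 0.0528
  Arden: 0.22 × 0.02 = 0.0044
  Bell: 0.41 × 0.155 = 0.06355
Sum = 0.12215.
P(Arden | evidence) = 0.0044 / 0.12215 ≈ 0.0360.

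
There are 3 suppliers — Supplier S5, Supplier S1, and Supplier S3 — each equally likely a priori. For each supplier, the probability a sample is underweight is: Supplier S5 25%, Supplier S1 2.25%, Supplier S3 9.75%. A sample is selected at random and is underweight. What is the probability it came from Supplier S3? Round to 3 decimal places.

0.264

Since the prior is uniform, the posterior is proportional to the likelihood:
  Supplier S5: 0.25
  Supplier S1: 0.0225
  Supplier S3: 0.0975
Total = 0.37.
P(Supplier S3 | evidence) = 0.0975 / 0.37 ≈ 0.264.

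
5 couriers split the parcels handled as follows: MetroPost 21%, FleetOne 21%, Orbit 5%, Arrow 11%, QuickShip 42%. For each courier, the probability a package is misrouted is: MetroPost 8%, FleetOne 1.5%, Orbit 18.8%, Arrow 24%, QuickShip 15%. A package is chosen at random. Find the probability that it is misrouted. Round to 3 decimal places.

By Bayes' rule, posterior ∝ prior × likelihood:
  MetroPost: 0.21 × 0.08 = 0.0168
  FleetOne: 0.21 × 0.015 = 0.00315
  Orbit: 0.05 × 0.188 = 0.0094
  Arrow: 0.11 × 0.24 = 0.0264
  QuickShip: 0.42 × 0.15 = 0.063
P(misrouted) = 0.0168 + 0.00315 + 0.0094 + 0.0264 + 0.063 = 0.11875 → 0.119.

0.119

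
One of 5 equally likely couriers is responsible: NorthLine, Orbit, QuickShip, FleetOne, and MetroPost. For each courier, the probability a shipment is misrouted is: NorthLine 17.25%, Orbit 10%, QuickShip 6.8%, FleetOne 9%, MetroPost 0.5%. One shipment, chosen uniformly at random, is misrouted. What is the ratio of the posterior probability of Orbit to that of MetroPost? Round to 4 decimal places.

With a uniform prior (1/5 each), posterior ∝ likelihood:
  NorthLine: 0.1725
  Orbit: 0.1
  QuickShip: 0.068
  FleetOne: 0.09
  MetroPost: 0.005
Total = 0.4355.
The ratio is 0.1 / 0.005 (the normalizer cancels) = 20.0000.

20.0000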